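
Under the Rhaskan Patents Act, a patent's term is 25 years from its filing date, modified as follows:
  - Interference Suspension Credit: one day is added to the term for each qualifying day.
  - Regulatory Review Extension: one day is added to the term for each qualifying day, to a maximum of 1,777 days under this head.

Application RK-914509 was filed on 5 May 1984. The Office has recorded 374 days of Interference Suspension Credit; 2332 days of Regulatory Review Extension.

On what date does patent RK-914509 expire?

March 26, 2015

Base term: filing date + 25 years → 5 May 2009.
Interference Suspension Credit: +374 days → 14 May 2010.
Regulatory Review Extension: 2332 days claimed exceeds the 1777-day cap, so +1777 days → 26 March 2015.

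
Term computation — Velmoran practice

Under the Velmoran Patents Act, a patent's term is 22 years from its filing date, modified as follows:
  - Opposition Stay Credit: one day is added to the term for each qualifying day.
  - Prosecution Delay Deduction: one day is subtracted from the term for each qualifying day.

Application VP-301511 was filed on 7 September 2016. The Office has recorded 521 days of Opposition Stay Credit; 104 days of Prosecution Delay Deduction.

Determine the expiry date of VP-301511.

Base term: filing date + 22 years → 7 September 2038.
Opposition Stay Credit: +521 days → 10 February 2040.
Prosecution Delay Deduction: −104 days → 29 October 2039.

October 29, 2039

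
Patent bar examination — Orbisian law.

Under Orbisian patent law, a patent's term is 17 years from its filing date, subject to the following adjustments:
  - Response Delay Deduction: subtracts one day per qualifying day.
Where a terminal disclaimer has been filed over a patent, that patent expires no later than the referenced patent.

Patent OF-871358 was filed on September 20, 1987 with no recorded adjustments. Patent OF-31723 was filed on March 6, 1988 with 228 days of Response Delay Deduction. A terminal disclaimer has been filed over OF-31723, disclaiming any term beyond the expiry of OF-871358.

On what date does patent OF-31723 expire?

Natural term of OF-31723:
  Base: filing + 17 years → 6 March 2005.
  Response Delay Deduction: −228 days → 21 July 2004.
Expiry of referenced patent OF-871358:
  Base: filing + 17 years → 20 September 2004.
Terminal disclaimer: OF-31723 expires on the earlier of 21 July 2004 and 20 September 2004.

July 21, 2004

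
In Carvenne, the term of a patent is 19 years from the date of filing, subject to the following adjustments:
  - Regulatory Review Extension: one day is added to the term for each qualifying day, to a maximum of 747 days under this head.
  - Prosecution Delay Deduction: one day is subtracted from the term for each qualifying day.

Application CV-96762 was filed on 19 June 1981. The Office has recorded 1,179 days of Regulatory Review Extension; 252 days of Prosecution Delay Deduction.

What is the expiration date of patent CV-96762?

October 27, 2001

Base term: filing date + 19 years → 19 June 2000.
Regulatory Review Extension: 1179 days claimed exceeds the 747-day cap, so +747 days → 6 July 2002.
Prosecution Delay Deduction: −252 days → 27 October 2001.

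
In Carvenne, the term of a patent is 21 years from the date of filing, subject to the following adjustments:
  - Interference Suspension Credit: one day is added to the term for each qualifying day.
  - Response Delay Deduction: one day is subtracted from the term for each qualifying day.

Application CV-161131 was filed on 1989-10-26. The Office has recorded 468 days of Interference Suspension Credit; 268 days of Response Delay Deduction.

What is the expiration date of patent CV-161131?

May 14, 2011

Base term: filing date + 21 years → 26 October 2010.
Interference Suspension Credit: +468 days → 6 February 2012.
Response Delay Deduction: −268 days → 14 May 2011.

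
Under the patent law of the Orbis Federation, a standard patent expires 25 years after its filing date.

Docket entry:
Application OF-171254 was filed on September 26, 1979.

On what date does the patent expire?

September 26, 2004

Filing date + 25 years → 26 September 2004.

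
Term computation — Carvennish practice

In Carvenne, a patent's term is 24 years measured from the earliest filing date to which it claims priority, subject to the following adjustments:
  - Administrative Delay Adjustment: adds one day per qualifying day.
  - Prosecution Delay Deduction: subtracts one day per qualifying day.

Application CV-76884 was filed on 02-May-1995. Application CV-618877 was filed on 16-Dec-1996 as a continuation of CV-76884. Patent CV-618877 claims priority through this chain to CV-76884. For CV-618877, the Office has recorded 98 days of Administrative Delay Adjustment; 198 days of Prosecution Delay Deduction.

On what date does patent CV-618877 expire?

2019-01-22

Earliest priority filing: 2 May 1995.
Base term: 2 May 1995 + 24 years → 2 May 2019.
Administrative Delay Adjustment: +98 days → 8 August 2019.
Prosecution Delay Deduction: −198 days → 22 January 2019.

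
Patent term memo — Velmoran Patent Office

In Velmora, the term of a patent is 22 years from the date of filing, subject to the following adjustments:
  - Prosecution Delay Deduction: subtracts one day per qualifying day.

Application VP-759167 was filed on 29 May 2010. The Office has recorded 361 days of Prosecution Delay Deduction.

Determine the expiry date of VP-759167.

June 3, 2031

Base term: filing date + 22 years → 29 May 2032.
Prosecution Delay Deduction: −361 days → 3 June 2031.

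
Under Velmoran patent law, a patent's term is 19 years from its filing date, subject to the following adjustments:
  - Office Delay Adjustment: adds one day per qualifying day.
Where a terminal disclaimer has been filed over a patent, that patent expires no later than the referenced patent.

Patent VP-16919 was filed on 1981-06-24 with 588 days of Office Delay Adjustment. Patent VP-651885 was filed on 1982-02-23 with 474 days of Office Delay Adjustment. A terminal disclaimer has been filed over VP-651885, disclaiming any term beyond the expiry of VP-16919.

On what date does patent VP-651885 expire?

Natural term of VP-651885:
  Base: filing + 19 years → 23 February 2001.
  Office Delay Adjustment: +474 days → 12 June 2002.
Expiry of referenced patent VP-16919:
  Base: filing + 19 years → 24 June 2000.
  Office Delay Adjustment: +588 days → 2 February 2002.
Terminal disclaimer: VP-651885 expires on the earlier of 12 June 2002 and 2 February 2002.

February 2, 2002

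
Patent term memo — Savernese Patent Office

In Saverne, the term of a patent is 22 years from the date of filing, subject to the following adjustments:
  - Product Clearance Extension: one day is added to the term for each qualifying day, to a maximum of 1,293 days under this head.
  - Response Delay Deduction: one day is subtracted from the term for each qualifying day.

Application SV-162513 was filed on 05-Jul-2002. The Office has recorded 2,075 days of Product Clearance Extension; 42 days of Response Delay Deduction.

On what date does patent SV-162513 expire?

Base term: filing date + 22 years → 5 July 2024.
Product Clearance Extension: 2075 days claimed exceeds the 1293-day cap, so +1293 days → 19 January 2028.
Response Delay Deduction: −42 days → 8 December 2027.

December 8, 2027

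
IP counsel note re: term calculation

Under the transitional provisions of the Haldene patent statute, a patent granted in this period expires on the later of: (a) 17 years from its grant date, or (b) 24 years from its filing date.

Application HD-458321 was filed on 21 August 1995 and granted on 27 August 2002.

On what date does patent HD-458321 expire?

2019-08-27

(a) grant + 17 years → 27 August 2019.
(b) filing + 24 years → 21 August 2019.
Later of the two: 27 August 2019.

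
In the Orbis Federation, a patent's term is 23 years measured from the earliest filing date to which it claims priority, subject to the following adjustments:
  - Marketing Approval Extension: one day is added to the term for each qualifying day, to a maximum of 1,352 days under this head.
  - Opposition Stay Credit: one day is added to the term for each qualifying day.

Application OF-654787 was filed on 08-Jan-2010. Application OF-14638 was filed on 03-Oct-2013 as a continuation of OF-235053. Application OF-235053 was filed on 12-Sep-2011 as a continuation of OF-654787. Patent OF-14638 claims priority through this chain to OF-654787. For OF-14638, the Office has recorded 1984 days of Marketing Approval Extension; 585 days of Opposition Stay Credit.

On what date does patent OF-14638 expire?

Earliest priority filing: 8 January 2010.
Base term: 8 January 2010 + 23 years → 8 January 2033.
Marketing Approval Extension: 1984 days claimed exceeds the 1352-day cap, so +1352 days → 21 September 2036.
Opposition Stay Credit: +585 days → 29 April 2038.

April 29, 2038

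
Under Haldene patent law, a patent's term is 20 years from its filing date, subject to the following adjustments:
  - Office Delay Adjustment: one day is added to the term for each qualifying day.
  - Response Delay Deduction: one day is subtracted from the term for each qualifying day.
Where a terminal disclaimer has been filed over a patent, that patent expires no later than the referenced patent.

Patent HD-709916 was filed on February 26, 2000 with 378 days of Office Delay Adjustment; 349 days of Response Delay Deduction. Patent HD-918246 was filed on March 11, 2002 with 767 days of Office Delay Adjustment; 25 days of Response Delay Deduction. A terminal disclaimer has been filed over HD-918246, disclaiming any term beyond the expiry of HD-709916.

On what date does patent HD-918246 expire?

Natural term of HD-918246:
  Base: filing + 20 years → 11 March 2022.
  Office Delay Adjustment: +767 days → 16 April 2024.
  Response Delay Deduction: −25 days → 22 March 2024.
Expiry of referenced patent HD-709916:
  Base: filing + 20 years → 26 February 2020.
  Office Delay Adjustment: +378 days → 10 March 2021.
  Response Delay Deduction: −349 days → 26 March 2020.
Terminal disclaimer: HD-918246 expires on the earlier of 22 March 2024 and 26 March 2020.

2020-03-26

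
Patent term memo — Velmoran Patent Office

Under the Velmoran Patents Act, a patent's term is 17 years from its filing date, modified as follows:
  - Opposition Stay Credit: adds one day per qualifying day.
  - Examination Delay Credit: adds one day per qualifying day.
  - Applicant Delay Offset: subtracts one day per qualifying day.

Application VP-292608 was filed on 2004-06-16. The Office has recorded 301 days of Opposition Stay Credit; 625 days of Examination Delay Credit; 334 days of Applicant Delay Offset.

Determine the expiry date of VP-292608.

Base term: filing date + 17 years → 16 June 2021.
Opposition Stay Credit: +301 days → 13 April 2022.
Examination Delay Credit: +625 days → 29 December 2023.
Applicant Delay Offset: −334 days → 29 January 2023.

January 29, 2023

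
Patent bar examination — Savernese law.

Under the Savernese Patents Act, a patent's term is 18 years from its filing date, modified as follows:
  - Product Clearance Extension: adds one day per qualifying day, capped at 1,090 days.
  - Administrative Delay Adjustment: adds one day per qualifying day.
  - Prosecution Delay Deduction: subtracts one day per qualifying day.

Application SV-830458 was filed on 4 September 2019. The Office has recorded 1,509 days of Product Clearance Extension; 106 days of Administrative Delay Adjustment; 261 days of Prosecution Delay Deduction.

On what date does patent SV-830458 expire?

Base term: filing date + 18 years → 4 September 2037.
Product Clearance Extension: 1509 days claimed exceeds the 1090-day cap, so +1090 days → 29 August 2040.
Administrative Delay Adjustment: +106 days → 13 December 2040.
Prosecution Delay Deduction: −261 days → 27 March 2040.

March 27, 2040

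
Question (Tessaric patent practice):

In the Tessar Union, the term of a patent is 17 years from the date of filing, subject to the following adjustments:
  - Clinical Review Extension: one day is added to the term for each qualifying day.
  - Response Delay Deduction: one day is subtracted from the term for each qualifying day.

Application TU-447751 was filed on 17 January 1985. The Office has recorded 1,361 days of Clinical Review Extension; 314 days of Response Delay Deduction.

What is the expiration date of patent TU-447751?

Base term: filing date + 17 years → 17 January 2002.
Clinical Review Extension: +1361 days → 9 October 2005.
Response Delay Deduction: −314 days → 29 November 2004.

2004-11-29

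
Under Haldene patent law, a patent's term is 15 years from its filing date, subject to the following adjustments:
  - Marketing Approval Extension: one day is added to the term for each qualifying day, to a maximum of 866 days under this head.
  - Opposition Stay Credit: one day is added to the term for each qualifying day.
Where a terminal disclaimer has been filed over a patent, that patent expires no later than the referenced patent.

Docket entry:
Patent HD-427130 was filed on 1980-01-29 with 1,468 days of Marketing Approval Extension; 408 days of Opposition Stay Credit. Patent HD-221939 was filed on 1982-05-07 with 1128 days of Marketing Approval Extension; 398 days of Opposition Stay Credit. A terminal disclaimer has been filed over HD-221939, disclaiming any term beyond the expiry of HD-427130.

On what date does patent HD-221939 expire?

July 26, 1998

Natural term of HD-221939:
  Base: filing + 15 years → 7 May 1997.
  Marketing Approval Extension: 1128 days claimed exceeds the 866-day cap, so +866 days → 20 September 1999.
  Opposition Stay Credit: +398 days → 22 October 2000.
Expiry of referenced patent HD-427130:
  Base: filing + 15 years → 29 January 1995.
  Marketing Approval Extension: 1468 days claimed exceeds the 866-day cap, so +866 days → 13 June 1997.
  Opposition Stay Credit: +408 days → 26 July 1998.
Terminal disclaimer: HD-221939 expires on the earlier of 22 October 2000 and 26 July 1998.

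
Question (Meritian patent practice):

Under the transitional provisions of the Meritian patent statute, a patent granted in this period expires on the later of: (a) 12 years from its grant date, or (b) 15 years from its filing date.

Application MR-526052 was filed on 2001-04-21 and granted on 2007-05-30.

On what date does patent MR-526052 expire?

(a) grant + 12 years → 30 May 2019.
(b) filing + 15 years → 21 April 2016.
Later of the two: 30 May 2019.

2019-05-30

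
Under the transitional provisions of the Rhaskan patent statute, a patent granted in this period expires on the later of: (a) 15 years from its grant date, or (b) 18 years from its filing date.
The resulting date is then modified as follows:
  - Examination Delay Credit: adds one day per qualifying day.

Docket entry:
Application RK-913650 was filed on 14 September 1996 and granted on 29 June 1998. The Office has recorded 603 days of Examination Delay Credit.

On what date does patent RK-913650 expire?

(a) grant + 15 years → 29 June 2013.
(b) filing + 18 years → 14 September 2014.
Later of the two: 14 September 2014.
Examination Delay Credit: +603 days → 9 May 2016.

2016-05-09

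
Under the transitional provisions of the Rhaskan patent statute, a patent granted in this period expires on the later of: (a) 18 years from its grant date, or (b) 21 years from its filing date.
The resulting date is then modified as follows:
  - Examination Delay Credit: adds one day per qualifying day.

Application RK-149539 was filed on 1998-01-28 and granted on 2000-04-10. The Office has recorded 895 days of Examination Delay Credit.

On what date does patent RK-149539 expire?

(a) grant + 18 years → 10 April 2018.
(b) filing + 21 years → 28 January 2019.
Later of the two: 28 January 2019.
Examination Delay Credit: +895 days → 11 July 2021.

2021-07-11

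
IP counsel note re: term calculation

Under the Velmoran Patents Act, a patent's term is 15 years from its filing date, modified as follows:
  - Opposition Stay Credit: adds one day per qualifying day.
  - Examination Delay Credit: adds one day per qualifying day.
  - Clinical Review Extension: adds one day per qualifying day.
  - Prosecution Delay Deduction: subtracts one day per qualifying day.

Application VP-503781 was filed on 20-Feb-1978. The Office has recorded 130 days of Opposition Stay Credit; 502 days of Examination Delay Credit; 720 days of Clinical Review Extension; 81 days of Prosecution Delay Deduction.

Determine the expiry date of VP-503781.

Base term: filing date + 15 years → 20 February 1993.
Opposition Stay Credit: +130 days → 30 June 1993.
Examination Delay Credit: +502 days → 14 November 1994.
Clinical Review Extension: +720 days → 3 November 1996.
Prosecution Delay Deduction: −81 days → 14 August 1996.

August 14, 1996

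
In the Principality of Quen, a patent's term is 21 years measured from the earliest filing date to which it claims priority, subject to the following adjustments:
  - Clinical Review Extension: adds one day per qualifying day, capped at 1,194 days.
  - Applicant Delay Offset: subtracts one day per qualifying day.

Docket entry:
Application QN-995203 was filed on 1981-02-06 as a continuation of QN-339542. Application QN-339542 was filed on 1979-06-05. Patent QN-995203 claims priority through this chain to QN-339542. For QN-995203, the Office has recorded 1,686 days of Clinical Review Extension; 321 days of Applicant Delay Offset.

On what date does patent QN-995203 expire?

Earliest priority filing: 5 June 1979.
Base term: 5 June 1979 + 21 years → 5 June 2000.
Clinical Review Extension: 1686 days claimed exceeds the 1194-day cap, so +1194 days → 12 September 2003.
Applicant Delay Offset: −321 days → 26 October 2002.

2002-10-26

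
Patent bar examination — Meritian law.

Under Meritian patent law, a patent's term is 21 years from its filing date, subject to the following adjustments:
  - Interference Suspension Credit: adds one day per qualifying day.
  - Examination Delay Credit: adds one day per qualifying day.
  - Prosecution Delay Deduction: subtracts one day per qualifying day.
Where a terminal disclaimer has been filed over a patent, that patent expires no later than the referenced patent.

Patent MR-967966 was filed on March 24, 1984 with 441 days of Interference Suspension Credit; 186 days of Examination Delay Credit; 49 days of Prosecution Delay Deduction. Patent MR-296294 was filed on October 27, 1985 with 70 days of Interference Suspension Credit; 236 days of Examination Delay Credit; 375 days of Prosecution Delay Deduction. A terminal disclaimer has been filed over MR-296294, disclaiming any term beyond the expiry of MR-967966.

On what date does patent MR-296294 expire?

August 19, 2006

Natural term of MR-296294:
  Base: filing + 21 years → 27 October 2006.
  Interference Suspension Credit: +70 days → 5 January 2007.
  Examination Delay Credit: +236 days → 29 August 2007.
  Prosecution Delay Deduction: −375 days → 19 August 2006.
Expiry of referenced patent MR-967966:
  Base: filing + 21 years → 24 March 2005.
  Interference Suspension Credit: +441 days → 8 June 2006.
  Examination Delay Credit: +186 days → 11 December 2006.
  Prosecution Delay Deduction: −49 days → 23 October 2006.
Terminal disclaimer: MR-296294 expires on the earlier of 19 August 2006 and 23 October 2006.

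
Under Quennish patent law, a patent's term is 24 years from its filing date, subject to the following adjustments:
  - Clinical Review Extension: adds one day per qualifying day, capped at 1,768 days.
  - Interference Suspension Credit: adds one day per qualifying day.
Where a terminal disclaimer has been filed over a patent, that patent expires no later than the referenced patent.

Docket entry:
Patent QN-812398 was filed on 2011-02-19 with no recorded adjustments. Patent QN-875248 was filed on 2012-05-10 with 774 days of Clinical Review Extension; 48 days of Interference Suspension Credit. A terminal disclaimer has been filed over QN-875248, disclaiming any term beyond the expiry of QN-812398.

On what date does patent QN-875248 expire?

2035-02-19

Natural term of QN-875248:
  Base: filing + 24 years → 10 May 2036.
  Clinical Review Extension: 774 days (within the 1768-day cap) → +774 days → 23 June 2038.
  Interference Suspension Credit: +48 days → 10 August 2038.
Expiry of referenced patent QN-812398:
  Base: filing + 24 years → 19 February 2035.
Terminal disclaimer: QN-875248 expires on the earlier of 10 August 2038 and 19 February 2035.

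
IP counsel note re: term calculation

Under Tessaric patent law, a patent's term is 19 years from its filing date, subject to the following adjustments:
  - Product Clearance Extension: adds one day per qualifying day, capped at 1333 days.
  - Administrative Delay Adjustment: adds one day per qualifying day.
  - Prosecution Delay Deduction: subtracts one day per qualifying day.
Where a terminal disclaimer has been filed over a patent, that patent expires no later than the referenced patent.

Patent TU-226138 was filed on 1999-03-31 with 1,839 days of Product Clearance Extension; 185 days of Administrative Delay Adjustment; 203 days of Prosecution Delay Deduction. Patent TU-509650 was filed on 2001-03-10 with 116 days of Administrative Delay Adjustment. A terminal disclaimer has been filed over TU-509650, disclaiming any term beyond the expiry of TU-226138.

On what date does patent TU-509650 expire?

Natural term of TU-509650:
  Base: filing + 19 years → 10 March 2020.
  Administrative Delay Adjustment: +116 days → 4 July 2020.
Expiry of referenced patent TU-226138:
  Base: filing + 19 years → 31 March 2018.
  Product Clearance Extension: 1839 days claimed exceeds the 1333-day cap, so +1333 days → 23 November 2021.
  Administrative Delay Adjustment: +185 days → 27 May 2022.
  Prosecution Delay Deduction: −203 days → 5 November 2021.
Terminal disclaimer: TU-509650 expires on the earlier of 4 July 2020 and 5 November 2021.

July 4, 2020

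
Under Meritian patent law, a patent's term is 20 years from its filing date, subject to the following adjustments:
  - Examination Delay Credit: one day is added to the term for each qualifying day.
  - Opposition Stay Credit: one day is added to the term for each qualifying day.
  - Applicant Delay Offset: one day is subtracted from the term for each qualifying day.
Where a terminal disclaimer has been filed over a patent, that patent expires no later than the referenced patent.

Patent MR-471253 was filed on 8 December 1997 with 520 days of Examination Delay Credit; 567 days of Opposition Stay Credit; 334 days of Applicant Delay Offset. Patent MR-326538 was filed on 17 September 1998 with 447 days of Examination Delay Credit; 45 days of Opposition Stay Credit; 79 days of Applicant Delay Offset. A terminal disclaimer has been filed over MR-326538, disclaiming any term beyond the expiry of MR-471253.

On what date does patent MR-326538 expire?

Natural term of MR-326538:
  Base: filing + 20 years → 17 September 2018.
  Examination Delay Credit: +447 days → 8 December 2019.
  Opposition Stay Credit: +45 days → 22 January 2020.
  Applicant Delay Offset: −79 days → 4 November 2019.
Expiry of referenced patent MR-471253:
  Base: filing + 20 years → 8 December 2017.
  Examination Delay Credit: +520 days → 12 May 2019.
  Opposition Stay Credit: +567 days → 29 November 2020.
  Applicant Delay Offset: −334 days → 31 December 2019.
Terminal disclaimer: MR-326538 expires on the earlier of 4 November 2019 and 31 December 2019.

November 4, 2019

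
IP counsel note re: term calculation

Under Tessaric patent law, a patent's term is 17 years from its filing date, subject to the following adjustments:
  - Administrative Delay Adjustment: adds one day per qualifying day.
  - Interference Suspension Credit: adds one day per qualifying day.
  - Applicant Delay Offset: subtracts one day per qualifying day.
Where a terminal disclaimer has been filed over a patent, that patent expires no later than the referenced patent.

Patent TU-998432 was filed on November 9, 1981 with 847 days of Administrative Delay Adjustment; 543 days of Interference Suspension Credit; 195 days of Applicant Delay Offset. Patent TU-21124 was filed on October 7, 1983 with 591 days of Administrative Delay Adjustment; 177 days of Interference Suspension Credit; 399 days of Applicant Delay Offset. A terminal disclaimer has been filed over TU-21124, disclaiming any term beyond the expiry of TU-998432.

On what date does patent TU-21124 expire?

Natural term of TU-21124:
  Base: filing + 17 years → 7 October 2000.
  Administrative Delay Adjustment: +591 days → 21 May 2002.
  Interference Suspension Credit: +177 days → 14 November 2002.
  Applicant Delay Offset: −399 days → 11 October 2001.
Expiry of referenced patent TU-998432:
  Base: filing + 17 years → 9 November 1998.
  Administrative Delay Adjustment: +847 days → 5 March 2001.
  Interference Suspension Credit: +543 days → 30 August 2002.
  Applicant Delay Offset: −195 days → 16 February 2002.
Terminal disclaimer: TU-21124 expires on the earlier of 11 October 2001 and 16 February 2002.

October 11, 2001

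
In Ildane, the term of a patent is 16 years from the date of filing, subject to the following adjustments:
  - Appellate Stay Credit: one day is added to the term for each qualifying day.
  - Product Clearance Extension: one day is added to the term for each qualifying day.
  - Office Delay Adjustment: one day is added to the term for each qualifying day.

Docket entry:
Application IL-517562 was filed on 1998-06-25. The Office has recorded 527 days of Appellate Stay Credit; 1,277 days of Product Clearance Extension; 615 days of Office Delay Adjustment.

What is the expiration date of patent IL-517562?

Base term: filing date + 16 years → 25 June 2014.
Appellate Stay Credit: +527 days → 4 December 2015.
Product Clearance Extension: +1277 days → 3 June 2019.
Office Delay Adjustment: +615 days → 7 February 2021.

February 7, 2021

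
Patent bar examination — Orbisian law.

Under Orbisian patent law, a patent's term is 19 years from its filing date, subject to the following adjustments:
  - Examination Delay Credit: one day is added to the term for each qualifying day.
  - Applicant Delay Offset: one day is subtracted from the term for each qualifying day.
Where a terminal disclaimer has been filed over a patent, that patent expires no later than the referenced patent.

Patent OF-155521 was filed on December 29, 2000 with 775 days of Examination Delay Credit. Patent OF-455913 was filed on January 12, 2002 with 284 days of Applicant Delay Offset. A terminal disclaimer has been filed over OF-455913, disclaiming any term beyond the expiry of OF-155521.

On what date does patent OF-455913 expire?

Natural term of OF-455913:
  Base: filing + 19 years → 12 January 2021.
  Applicant Delay Offset: −284 days → 3 April 2020.
Expiry of referenced patent OF-155521:
  Base: filing + 19 years → 29 December 2019.
  Examination Delay Credit: +775 days → 11 February 2022.
Terminal disclaimer: OF-455913 expires on the earlier of 3 April 2020 and 11 February 2022.

April 3, 2020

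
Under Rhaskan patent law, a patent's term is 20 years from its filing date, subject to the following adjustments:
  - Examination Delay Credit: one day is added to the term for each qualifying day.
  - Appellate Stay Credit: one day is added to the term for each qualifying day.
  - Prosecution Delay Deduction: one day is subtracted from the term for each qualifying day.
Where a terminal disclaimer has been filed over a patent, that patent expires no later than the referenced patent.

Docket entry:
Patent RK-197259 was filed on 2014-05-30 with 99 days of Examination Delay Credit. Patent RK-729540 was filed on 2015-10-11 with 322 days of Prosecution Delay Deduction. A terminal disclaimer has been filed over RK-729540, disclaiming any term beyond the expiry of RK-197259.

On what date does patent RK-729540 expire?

Natural term of RK-729540:
  Base: filing + 20 years → 11 October 2035.
  Prosecution Delay Deduction: −322 days → 23 November 2034.
Expiry of referenced patent RK-197259:
  Base: filing + 20 years → 30 May 2034.
  Examination Delay Credit: +99 days → 6 September 2034.
Terminal disclaimer: RK-729540 expires on the earlier of 23 November 2034 and 6 September 2034.

September 6, 2034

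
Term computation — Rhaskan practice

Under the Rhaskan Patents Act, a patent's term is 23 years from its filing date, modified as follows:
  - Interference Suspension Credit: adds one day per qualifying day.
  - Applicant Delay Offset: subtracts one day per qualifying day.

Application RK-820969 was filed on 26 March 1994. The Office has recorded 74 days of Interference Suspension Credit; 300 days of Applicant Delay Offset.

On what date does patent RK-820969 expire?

August 12, 2016

Base term: filing date + 23 years → 26 March 2017.
Interference Suspension Credit: +74 days → 8 June 2017.
Applicant Delay Offset: −300 days → 12 August 2016.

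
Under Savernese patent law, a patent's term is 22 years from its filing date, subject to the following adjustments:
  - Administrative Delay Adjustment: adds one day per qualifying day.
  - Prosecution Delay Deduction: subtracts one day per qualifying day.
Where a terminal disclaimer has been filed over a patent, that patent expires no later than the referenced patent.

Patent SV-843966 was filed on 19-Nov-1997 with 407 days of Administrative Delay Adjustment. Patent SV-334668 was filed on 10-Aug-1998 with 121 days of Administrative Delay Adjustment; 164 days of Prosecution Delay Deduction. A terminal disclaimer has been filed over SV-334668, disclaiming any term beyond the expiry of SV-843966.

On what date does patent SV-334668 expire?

Natural term of SV-334668:
  Base: filing + 22 years → 10 August 2020.
  Administrative Delay Adjustment: +121 days → 9 December 2020.
  Prosecution Delay Deduction: −164 days → 28 June 2020.
Expiry of referenced patent SV-843966:
  Base: filing + 22 years → 19 November 2019.
  Administrative Delay Adjustment: +407 days → 30 December 2020.
Terminal disclaimer: SV-334668 expires on the earlier of 28 June 2020 and 30 December 2020.

2020-06-28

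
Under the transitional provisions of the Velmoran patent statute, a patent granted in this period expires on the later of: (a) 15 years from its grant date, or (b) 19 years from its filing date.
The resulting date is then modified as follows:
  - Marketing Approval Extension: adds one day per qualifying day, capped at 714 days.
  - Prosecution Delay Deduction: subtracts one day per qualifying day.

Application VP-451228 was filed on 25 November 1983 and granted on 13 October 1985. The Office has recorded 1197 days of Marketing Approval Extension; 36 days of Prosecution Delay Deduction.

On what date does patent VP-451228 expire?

2004-10-03

(a) grant + 15 years → 13 October 2000.
(b) filing + 19 years → 25 November 2002.
Later of the two: 25 November 2002.
Marketing Approval Extension: 1197 days claimed exceeds the 714-day cap, so +714 days → 8 November 2004.
Prosecution Delay Deduction: −36 days → 3 October 2004.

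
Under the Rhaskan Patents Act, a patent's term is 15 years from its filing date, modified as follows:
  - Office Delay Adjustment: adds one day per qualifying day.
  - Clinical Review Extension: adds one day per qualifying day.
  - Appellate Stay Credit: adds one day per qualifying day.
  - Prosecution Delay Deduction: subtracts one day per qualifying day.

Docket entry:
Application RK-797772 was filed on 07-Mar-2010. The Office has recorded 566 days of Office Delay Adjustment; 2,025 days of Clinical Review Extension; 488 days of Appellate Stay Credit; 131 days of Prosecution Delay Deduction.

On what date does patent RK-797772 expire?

April 2, 2033

Base term: filing date + 15 years → 7 March 2025.
Office Delay Adjustment: +566 days → 24 September 2026.
Clinical Review Extension: +2025 days → 10 April 2032.
Appellate Stay Credit: +488 days → 11 August 2033.
Prosecution Delay Deduction: −131 days → 2 April 2033.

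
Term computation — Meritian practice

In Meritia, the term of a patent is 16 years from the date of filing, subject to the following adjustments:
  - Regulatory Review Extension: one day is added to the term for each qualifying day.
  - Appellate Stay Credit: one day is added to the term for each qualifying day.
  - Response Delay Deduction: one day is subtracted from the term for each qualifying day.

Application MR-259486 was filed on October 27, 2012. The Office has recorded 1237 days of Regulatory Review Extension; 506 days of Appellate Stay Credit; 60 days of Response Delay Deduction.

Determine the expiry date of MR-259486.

Base term: filing date + 16 years → 27 October 2028.
Regulatory Review Extension: +1237 days → 17 March 2032.
Appellate Stay Credit: +506 days → 5 August 2033.
Response Delay Deduction: −60 days → 6 June 2033.

June 6, 2033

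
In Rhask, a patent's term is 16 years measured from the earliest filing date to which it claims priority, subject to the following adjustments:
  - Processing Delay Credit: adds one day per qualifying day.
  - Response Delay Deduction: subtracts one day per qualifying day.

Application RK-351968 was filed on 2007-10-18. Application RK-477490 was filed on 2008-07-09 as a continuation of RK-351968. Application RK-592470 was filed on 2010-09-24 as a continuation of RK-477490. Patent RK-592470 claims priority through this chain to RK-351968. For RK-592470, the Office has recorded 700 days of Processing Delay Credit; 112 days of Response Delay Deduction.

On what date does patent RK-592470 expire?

2025-05-28

Earliest priority filing: 18 October 2007.
Base term: 18 October 2007 + 16 years → 18 October 2023.
Processing Delay Credit: +700 days → 17 September 2025.
Response Delay Deduction: −112 days → 28 May 2025.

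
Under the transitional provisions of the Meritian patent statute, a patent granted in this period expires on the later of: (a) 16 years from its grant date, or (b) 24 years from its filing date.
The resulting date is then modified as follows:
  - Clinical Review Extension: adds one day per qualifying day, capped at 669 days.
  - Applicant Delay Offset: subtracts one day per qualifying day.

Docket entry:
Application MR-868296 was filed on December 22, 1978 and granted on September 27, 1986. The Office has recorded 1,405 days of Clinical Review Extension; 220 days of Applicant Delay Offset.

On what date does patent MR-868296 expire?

(a) grant + 16 years → 27 September 2002.
(b) filing + 24 years → 22 December 2002.
Later of the two: 22 December 2002.
Clinical Review Extension: 1405 days claimed exceeds the 669-day cap, so +669 days → 21 October 2004.
Applicant Delay Offset: −220 days → 15 March 2004.

March 15, 2004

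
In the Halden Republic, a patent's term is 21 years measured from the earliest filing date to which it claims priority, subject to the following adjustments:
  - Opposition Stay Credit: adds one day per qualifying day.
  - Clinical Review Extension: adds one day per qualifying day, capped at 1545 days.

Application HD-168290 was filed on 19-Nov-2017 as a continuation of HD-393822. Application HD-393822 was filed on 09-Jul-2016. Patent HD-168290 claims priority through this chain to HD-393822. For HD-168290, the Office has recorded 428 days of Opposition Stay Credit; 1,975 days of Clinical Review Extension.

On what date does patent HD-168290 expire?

2042-12-03

Earliest priority filing: 9 July 2016.
Base term: 9 July 2016 + 21 years → 9 July 2037.
Opposition Stay Credit: +428 days → 10 September 2038.
Clinical Review Extension: 1975 days claimed exceeds the 1545-day cap, so +1545 days → 3 December 2042.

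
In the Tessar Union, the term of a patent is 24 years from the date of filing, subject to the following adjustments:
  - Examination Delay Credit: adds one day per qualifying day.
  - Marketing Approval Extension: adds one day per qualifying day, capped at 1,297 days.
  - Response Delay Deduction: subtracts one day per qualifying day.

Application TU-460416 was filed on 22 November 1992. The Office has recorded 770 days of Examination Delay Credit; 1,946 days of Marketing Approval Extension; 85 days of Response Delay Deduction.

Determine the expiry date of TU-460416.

Base term: filing date + 24 years → 22 November 2016.
Examination Delay Credit: +770 days → 1 January 2019.
Marketing Approval Extension: 1946 days claimed exceeds the 1297-day cap, so +1297 days → 21 July 2022.
Response Delay Deduction: −85 days → 27 April 2022.

2022-04-27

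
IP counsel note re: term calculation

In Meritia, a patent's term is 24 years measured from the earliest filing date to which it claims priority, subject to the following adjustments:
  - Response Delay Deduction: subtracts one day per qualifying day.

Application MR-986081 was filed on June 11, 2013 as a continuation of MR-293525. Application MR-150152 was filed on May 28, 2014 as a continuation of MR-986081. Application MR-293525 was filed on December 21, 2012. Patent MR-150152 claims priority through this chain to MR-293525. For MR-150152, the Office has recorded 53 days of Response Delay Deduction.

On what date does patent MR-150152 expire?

2036-10-29

Earliest priority filing: 21 December 2012.
Base term: 21 December 2012 + 24 years → 21 December 2036.
Response Delay Deduction: −53 days → 29 October 2036.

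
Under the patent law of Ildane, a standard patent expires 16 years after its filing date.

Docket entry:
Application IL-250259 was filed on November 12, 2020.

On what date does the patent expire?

November 12, 2036

Filing date + 16 years → 12 November 2036.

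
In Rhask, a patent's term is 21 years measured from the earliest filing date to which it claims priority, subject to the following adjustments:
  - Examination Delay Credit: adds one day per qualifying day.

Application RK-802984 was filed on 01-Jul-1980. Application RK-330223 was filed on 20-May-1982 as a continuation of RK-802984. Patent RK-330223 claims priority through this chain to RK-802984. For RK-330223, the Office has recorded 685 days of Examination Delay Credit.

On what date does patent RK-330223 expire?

2003-05-17

Earliest priority filing: 1 July 1980.
Base term: 1 July 1980 + 21 years → 1 July 2001.
Examination Delay Credit: +685 days → 17 May 2003.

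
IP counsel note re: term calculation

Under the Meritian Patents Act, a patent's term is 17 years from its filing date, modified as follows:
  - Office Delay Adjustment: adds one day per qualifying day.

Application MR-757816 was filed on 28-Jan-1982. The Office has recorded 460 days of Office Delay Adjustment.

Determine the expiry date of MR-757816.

May 2, 2000

Base term: filing date + 17 years → 28 January 1999.
Office Delay Adjustment: +460 days → 2 May 2000.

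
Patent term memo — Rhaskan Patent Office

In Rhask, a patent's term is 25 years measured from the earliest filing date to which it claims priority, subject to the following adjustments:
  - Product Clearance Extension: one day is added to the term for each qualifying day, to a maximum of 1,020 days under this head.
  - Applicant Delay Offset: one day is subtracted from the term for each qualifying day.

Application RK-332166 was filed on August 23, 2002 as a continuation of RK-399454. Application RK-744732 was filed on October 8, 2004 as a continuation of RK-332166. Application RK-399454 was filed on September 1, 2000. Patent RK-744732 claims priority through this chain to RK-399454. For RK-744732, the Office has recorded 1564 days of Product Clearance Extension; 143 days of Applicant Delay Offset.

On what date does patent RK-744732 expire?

Earliest priority filing: 1 September 2000.
Base term: 1 September 2000 + 25 years → 1 September 2025.
Product Clearance Extension: 1564 days claimed exceeds the 1020-day cap, so +1020 days → 17 June 2028.
Applicant Delay Offset: −143 days → 26 January 2028.

2028-01-26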